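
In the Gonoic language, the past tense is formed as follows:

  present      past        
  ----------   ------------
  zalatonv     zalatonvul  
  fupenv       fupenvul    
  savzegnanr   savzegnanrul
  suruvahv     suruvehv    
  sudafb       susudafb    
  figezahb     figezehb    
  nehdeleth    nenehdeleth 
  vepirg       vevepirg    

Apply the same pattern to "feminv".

"feminv" has second-to-last letter 'n'. The stems whose second-to-last letter is 'n' (fupenv → fupenvul, zalatonv → zalatonvul, savzegnanr → savzegnanrul) add -ul.
So feminv → feminvul.

feminvul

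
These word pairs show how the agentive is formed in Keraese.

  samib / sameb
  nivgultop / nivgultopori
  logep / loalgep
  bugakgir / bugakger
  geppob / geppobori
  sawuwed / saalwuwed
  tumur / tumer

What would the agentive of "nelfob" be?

"nelfob" has last vowel 'o'. The stems whose last vowel is 'o' (nivgultop → nivgultopori, geppob → geppobori) add -ori.
So nelfob → nelfobori.

nelfobori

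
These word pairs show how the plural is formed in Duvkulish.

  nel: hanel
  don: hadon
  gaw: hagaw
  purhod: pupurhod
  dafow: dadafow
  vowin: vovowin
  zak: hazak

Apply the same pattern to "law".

halaw

gaw and dafow both end in -w yet inflect differently (hagaw, dadafow), so the final letter is not what conditions the rule; the number of vowels is.
"law" has 1 vowel. The stems with 1 vowel (zak → hazak, nel → hanel, don → hadon) add the prefix ha-.
The other pattern: stems with 2 vowels repeat the first consonant+vowel as a prefix.
So law → halaw.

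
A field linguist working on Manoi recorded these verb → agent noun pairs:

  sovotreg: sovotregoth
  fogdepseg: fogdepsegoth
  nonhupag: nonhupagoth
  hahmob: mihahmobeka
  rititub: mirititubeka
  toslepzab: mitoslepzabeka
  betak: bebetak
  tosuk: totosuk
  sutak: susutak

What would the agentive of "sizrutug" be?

nonhupag and toslepzab both have last vowel 'a' yet inflect differently (nonhupagoth, mitoslepzabeka), so the last vowel is not what conditions the rule; the final letter is.
"sizrutug" ends in -g. The stems ending in -g (sovotreg → sovotregoth, fogdepseg → fogdepsegoth, nonhupag → nonhupagoth) add -oth.
The other patterns: stems ending in -b add mi- … -eka around the stem; stems ending in -k repeat the first consonant+vowel as a prefix.
So sizrutug → sizrutugoth.

sizrutugoth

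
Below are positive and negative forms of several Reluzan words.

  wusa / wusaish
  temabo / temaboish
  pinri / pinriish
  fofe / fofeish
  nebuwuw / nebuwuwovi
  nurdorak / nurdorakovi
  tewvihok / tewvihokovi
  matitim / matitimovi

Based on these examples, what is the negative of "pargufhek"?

wusa and nurdorak both have last vowel 'a' yet inflect differently (wusaish, nurdorakovi), so the last vowel is not what conditions the rule; whether the stem ends in a vowel or a consonant is.
"pargufhek" ends in a consonant. The stems ending in a consonant (nebuwuw → nebuwuwovi, nurdorak → nurdorakovi, tewvihok → tewvihokovi) add -ovi.
So pargufhek → pargufhekovi.

pargufhekovi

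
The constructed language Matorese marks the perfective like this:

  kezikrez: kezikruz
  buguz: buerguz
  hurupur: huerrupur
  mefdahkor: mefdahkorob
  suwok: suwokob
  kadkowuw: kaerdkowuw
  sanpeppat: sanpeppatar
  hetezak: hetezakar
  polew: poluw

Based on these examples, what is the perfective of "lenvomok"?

lenvomokob

"lenvomok" has last vowel 'o'. The stems whose last vowel is 'o' (suwok → suwokob, mefdahkor → mefdahkorob) add -ob.
The other patterns: stems whose last vowel is 'e' change the last vowel to 'u'; stems whose last vowel is 'u' insert -er- after the first vowel; stems whose last vowel is 'a' add -ar.
So lenvomok → lenvomokob.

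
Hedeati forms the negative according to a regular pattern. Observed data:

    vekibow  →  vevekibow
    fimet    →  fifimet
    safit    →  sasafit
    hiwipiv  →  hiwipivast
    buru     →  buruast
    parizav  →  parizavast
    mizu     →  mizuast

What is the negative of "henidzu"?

henidzuast

safit and hiwipiv both have last vowel 'i' yet inflect differently (sasafit, hiwipivast), so the last vowel is not what conditions the rule; the final letter is.
"henidzu" ends in -u. The stems ending in -u (buru → buruast, mizu → mizuast) add -ast.
So henidzu → henidzuast.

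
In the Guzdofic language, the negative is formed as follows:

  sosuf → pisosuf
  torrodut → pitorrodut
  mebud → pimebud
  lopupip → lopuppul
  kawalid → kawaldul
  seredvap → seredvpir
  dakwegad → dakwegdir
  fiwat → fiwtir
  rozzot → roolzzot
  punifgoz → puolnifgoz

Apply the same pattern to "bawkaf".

mebud and kawalid both end in -d yet inflect differently (pimebud, kawaldul), so the final letter is not what conditions the rule; the last vowel is.
"bawkaf" has last vowel 'a'. The stems whose last vowel is 'a' (seredvap → seredvpir, dakwegad → dakwegdir, fiwat → fiwtir) delete the last vowel and add -ir.
So bawkaf → bawkfir.

bawkfir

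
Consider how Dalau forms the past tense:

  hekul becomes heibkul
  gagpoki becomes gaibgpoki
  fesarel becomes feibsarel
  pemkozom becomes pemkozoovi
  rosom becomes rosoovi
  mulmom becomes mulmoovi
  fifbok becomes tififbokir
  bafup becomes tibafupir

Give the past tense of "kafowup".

tikafowupir

pemkozom and fifbok both have last vowel 'o' yet inflect differently (pemkozoovi, tififbokir), so the last vowel is not what conditions the rule; the final letter is.
"kafowup" ends in -p. The one such stem in the data (bafup → tibafupir) adds ti- … -ir around the stem, so the same rule applies.
The other patterns: stems ending in -i or -l insert -ib- after the first vowel; stems ending in -m drop the final letter and add -ovi.
So kafowup → tikafowupir.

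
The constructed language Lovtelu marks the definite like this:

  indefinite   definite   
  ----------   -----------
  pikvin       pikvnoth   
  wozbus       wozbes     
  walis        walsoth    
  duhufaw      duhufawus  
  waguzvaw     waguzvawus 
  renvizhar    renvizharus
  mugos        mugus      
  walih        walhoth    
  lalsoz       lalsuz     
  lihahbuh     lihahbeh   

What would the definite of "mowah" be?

mowahus

lihahbuh and walih both end in -h yet inflect differently (lihahbeh, walhoth), so the final letter is not what conditions the rule; the last vowel is.
"mowah" has last vowel 'a'. The stems whose last vowel is 'a' (waguzvaw → waguzvawus, duhufaw → duhufawus, renvizhar → renvizharus) add -us.
So mowah → mowahus.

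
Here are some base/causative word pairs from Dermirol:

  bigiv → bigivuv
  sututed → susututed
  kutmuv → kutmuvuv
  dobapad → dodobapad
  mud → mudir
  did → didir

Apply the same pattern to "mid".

"mid" has 1 vowel. The stems with 1 vowel (mud → mudir, did → didir) add -ir.
So mid → midir.

midir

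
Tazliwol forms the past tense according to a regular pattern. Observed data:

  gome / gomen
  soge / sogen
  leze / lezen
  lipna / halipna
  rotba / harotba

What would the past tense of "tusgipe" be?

"tusgipe" ends in -e. The stems ending in -e (gome → gomen, leze → lezen, soge → sogen) drop the final letter and add -en.
The other pattern: stems ending in -a add the prefix ha-.
So tusgipe → tusgipen.

tusgipen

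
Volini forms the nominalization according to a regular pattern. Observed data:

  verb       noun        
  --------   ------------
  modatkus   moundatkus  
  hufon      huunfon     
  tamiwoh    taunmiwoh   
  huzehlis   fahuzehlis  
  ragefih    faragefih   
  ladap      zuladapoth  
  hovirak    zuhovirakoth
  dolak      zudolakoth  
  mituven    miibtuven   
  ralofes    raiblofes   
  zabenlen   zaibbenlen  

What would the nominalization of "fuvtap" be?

zufuvtapoth

modatkus and huzehlis both end in -s yet inflect differently (moundatkus, fahuzehlis), so the final letter is not what conditions the rule; the last vowel is.
"fuvtap" has last vowel 'a'. The stems whose last vowel is 'a' (ladap → zuladapoth, hovirak → zuhovirakoth, dolak → zudolakoth) add zu- … -oth around the stem.
The other patterns: stems whose last vowel is 'o' or 'u' insert -un- after the first vowel; stems whose last vowel is 'i' add the prefix fa-; stems whose last vowel is 'e' insert -ib- after the first vowel.
So fuvtap → zufuvtapoth.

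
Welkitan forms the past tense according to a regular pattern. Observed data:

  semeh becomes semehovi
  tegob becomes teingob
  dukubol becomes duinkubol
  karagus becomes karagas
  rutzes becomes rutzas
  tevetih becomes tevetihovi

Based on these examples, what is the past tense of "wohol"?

woinhol

semeh and rutzes both have last vowel 'e' yet inflect differently (semehovi, rutzas), so the last vowel is not what conditions the rule; the final letter is.
"wohol" ends in -l. The one such stem in the data (dukubol → duinkubol) inserts -in- after the first vowel (as does tegob), so the same rule applies.
The other patterns: stems ending in -h add -ovi; stems ending in -s change the last vowel to 'a'.
So wohol → woinhol.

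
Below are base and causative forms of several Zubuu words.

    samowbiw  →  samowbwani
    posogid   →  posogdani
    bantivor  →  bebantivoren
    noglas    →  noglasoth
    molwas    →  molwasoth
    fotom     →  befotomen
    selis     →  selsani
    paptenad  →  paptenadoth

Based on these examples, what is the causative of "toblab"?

toblaboth

selis and noglas both end in -s yet inflect differently (selsani, noglasoth), so the final letter is not what conditions the rule; the last vowel is.
"toblab" has last vowel 'a'. The stems whose last vowel is 'a' (noglas → noglasoth, paptenad → paptenadoth, molwas → molwasoth) add -oth.
So toblab → toblaboth.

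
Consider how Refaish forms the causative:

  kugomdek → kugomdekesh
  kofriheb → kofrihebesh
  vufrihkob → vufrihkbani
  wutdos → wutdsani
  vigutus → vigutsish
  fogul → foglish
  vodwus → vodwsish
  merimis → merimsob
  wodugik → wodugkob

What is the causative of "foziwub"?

foziwbish

kofriheb and vufrihkob both end in -b yet inflect differently (kofrihebesh, vufrihkbani), so the final letter is not what conditions the rule; the last vowel is.
"foziwub" has last vowel 'u'. The stems whose last vowel is 'u' (vigutus → vigutsish, fogul → foglish, vodwus → vodwsish) delete the last vowel and add -ish.
The other patterns: stems whose last vowel is 'e' add -esh; stems whose last vowel is 'o' delete the last vowel and add -ani; stems whose last vowel is 'i' delete the last vowel and add -ob.
So foziwub → foziwbish.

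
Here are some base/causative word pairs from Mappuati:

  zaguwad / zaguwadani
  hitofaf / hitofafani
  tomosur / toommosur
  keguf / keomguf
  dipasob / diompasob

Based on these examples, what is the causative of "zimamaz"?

hitofaf and keguf both end in -f yet inflect differently (hitofafani, keomguf), so the final letter is not what conditions the rule; the last vowel is.
"zimamaz" has last vowel 'a'. The stems whose last vowel is 'a' (hitofaf → hitofafani, zaguwad → zaguwadani) add -ani.
The other pattern: stems whose last vowel is 'o' or 'u' insert -om- after the first vowel.
So zimamaz → zimamazani.

zimamazani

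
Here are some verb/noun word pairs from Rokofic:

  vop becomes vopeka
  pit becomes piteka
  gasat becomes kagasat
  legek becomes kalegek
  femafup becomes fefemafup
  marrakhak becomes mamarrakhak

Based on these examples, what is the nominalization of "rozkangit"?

pit and gasat both end in -t yet inflect differently (piteka, kagasat), so the final letter is not what conditions the rule; the number of vowels is.
"rozkangit" has 3 vowels. The stems with 3 vowels (femafup → fefemafup, marrakhak → mamarrakhak) repeat the first consonant+vowel as a prefix.
The other patterns: stems with 1 vowel add -eka; stems with 2 vowels add the prefix ka-.
So rozkangit → rorozkangit.

rorozkangit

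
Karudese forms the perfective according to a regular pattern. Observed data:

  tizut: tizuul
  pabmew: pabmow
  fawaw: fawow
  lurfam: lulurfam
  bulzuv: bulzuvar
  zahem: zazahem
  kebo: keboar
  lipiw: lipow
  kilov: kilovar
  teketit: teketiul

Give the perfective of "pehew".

pehow

"pehew" ends in -w. The stems ending in -w (lipiw → lipow, pabmew → pabmow, fawaw → fawow) change the last vowel to 'o'.
So pehew → pehow.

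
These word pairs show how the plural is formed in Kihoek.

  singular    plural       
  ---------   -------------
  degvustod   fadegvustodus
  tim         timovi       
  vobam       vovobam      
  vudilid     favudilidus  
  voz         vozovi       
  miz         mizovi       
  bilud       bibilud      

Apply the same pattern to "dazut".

dadazut

"dazut" has 2 vowels. The stems with 2 vowels (bilud → bibilud, vobam → vovobam) repeat the first consonant+vowel as a prefix.
The other patterns: stems with 1 vowel add -ovi; stems with 3 vowels add fa- … -us around the stem.
So dazut → dadazut.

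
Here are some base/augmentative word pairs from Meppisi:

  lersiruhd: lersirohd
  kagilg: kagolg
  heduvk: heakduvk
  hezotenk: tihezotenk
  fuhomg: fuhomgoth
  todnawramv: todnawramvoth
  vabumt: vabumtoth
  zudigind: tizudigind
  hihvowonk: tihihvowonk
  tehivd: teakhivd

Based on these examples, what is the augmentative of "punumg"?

heduvk and hihvowonk both end in -k yet inflect differently (heakduvk, tihihvowonk), so the final letter is not what conditions the rule; the second-to-last letter is.
"punumg" has second-to-last letter 'm'. The stems whose second-to-last letter is 'm' (fuhomg → fuhomgoth, vabumt → vabumtoth, todnawramv → todnawramvoth) add -oth.
The other patterns: stems whose second-to-last letter is 'v' insert -ak- after the first vowel; stems whose second-to-last letter is 'n' add the prefix ti-; stems whose second-to-last letter is 'h' or 'l' change the last vowel to 'o'.
So punumg → punumgoth.

punumgoth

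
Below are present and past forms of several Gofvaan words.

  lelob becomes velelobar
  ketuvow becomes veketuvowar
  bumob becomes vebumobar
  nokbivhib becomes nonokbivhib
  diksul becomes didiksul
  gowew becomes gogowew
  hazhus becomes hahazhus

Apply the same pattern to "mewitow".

vemewitowar

"mewitow" has last vowel 'o'. The stems whose last vowel is 'o' (lelob → velelobar, ketuvow → veketuvowar, bumob → vebumobar) add ve- … -ar around the stem.
The other pattern: stems whose last vowel is 'e', 'i' or 'u' repeat the first consonant+vowel as a prefix.
So mewitow → vemewitowar.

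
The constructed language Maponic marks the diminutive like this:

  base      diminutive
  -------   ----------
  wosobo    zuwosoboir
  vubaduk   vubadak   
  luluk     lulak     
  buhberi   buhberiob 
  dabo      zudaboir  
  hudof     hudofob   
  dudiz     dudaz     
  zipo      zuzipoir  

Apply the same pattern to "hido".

zuhidoir

dabo and hudof both have last vowel 'o' yet inflect differently (zudaboir, hudofob), so the last vowel is not what conditions the rule; the final letter is.
"hido" ends in -o. The stems ending in -o (dabo → zudaboir, zipo → zuzipoir, wosobo → zuwosoboir) add zu- … -ir around the stem.
So hido → zuhidoir.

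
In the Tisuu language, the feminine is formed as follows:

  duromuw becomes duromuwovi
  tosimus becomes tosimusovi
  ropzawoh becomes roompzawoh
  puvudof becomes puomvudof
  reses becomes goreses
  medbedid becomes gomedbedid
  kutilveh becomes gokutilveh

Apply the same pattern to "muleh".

tosimus and reses both end in -s yet inflect differently (tosimusovi, goreses), so the final letter is not what conditions the rule; the last vowel is.
"muleh" has last vowel 'e'. The stems whose last vowel is 'e' (reses → goreses, kutilveh → gokutilveh) add the prefix go-.
The other patterns: stems whose last vowel is 'u' add -ovi; stems whose last vowel is 'o' insert -om- after the first vowel.
So muleh → gomuleh.

gomuleh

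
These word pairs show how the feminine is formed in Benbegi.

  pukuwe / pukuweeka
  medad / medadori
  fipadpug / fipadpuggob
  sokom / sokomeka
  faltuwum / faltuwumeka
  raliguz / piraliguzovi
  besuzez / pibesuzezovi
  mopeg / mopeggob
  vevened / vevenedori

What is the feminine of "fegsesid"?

raliguz and fipadpug both have last vowel 'u' yet inflect differently (piraliguzovi, fipadpuggob), so the last vowel is not what conditions the rule; the final letter is.
"fegsesid" ends in -d. The stems ending in -d (vevened → vevenedori, medad → medadori) add -ori.
So fegsesid → fegsesidori.

fegsesidori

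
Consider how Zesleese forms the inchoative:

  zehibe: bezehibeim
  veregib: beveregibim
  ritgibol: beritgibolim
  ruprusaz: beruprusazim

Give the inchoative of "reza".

Every pair shown (zehibe → bezehibeim, veregib → beveregibim, ritgibol → beritgibolim, …) follows the same rule: add be- … -im around the stem.
So reza → berezaim.

berezaim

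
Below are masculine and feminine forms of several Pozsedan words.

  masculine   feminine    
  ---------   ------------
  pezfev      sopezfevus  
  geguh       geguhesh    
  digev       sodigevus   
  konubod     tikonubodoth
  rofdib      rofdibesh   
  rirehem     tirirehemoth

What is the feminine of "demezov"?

pezfev and rirehem both have last vowel 'e' yet inflect differently (sopezfevus, tirirehemoth), so the last vowel is not what conditions the rule; the final letter is.
"demezov" ends in -v. The stems ending in -v (pezfev → sopezfevus, digev → sodigevus) add so- … -us around the stem.
The other patterns: stems ending in -b or -h add -esh; stems ending in -d or -m add ti- … -oth around the stem.
So demezov → sodemezovus.

sodemezovus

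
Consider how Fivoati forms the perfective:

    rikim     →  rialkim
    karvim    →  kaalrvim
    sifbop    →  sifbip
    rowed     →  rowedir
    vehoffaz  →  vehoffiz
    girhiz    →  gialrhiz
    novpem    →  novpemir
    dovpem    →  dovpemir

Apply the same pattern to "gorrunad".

"gorrunad" has last vowel 'a'. The one such stem in the data (vehoffaz → vehoffiz) changes the last vowel to 'i' (as does sifbop), so the same rule applies.
The other patterns: stems whose last vowel is 'i' insert -al- after the first vowel; stems whose last vowel is 'e' add -ir.
So gorrunad → gorrunid.

gorrunid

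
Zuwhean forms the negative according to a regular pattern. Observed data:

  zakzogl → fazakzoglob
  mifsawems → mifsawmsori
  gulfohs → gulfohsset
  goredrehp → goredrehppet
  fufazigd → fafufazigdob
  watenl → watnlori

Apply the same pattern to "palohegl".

fapaloheglob

zakzogl and watenl both end in -l yet inflect differently (fazakzoglob, watnlori), so the final letter is not what conditions the rule; the second-to-last letter is.
"palohegl" has second-to-last letter 'g'. The stems whose second-to-last letter is 'g' (fufazigd → fafufazigdob, zakzogl → fazakzoglob) add fa- … -ob around the stem.
The other patterns: stems whose second-to-last letter is 'h' double the final consonant and add -et; stems whose second-to-last letter is 'm' or 'n' delete the last vowel and add -ori.
So palohegl → fapaloheglob.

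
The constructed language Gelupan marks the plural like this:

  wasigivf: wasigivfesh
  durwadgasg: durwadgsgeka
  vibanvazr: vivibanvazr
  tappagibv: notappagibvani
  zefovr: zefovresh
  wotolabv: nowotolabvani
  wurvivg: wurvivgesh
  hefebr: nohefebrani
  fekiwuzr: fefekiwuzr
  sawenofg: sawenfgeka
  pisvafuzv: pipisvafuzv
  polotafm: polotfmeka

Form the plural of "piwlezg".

pipiwlezg

"piwlezg" has second-to-last letter 'z'. The stems whose second-to-last letter is 'z' (pisvafuzv → pipisvafuzv, vibanvazr → vivibanvazr, fekiwuzr → fefekiwuzr) repeat the first consonant+vowel as a prefix.
So piwlezg → pipiwlezg.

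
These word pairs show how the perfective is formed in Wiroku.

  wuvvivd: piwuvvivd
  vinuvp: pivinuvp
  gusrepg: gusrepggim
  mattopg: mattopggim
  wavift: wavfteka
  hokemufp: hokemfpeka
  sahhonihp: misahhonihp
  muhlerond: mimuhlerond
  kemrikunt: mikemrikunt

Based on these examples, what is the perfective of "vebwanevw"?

pivebwanevw

vinuvp and hokemufp both end in -p yet inflect differently (pivinuvp, hokemfpeka), so the final letter is not what conditions the rule; the second-to-last letter is.
"vebwanevw" has second-to-last letter 'v'. The stems whose second-to-last letter is 'v' (wuvvivd → piwuvvivd, vinuvp → pivinuvp) add the prefix pi-.
The other patterns: stems whose second-to-last letter is 'p' double the final consonant and add -im; stems whose second-to-last letter is 'f' delete the last vowel and add -eka; stems whose second-to-last letter is 'h' or 'n' add the prefix mi-.
So vebwanevw → pivebwanevw.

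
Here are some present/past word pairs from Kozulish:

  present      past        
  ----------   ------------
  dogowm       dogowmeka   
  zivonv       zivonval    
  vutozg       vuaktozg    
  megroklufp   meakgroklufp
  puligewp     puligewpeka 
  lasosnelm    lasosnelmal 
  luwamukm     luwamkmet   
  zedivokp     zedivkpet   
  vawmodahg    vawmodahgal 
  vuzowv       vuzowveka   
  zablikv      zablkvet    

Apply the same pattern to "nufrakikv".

nufrakkvet

"nufrakikv" has second-to-last letter 'k'. The stems whose second-to-last letter is 'k' (zedivokp → zedivkpet, zablikv → zablkvet, luwamukm → luwamkmet) delete the last vowel and add -et.
So nufrakikv → nufrakkvet.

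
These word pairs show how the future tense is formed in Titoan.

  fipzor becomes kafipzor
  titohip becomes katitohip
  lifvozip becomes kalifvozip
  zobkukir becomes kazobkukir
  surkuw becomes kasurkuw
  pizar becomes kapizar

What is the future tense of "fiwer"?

Every pair shown (fipzor → kafipzor, titohip → katitohip, lifvozip → kalifvozip, …) follows the same rule: add the prefix ka-.
So fiwer → kafiwer.

kafiwer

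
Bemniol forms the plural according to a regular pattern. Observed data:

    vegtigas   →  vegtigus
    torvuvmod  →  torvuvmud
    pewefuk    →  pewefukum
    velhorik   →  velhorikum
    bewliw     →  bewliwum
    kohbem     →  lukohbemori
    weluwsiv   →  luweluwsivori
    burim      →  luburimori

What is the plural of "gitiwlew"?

velhorik and weluwsiv both have last vowel 'i' yet inflect differently (velhorikum, luweluwsivori), so the last vowel is not what conditions the rule; the final letter is.
"gitiwlew" ends in -w. The one such stem in the data (bewliw → bewliwum) adds -um, so the same rule applies.
So gitiwlew → gitiwlewum.

gitiwlewum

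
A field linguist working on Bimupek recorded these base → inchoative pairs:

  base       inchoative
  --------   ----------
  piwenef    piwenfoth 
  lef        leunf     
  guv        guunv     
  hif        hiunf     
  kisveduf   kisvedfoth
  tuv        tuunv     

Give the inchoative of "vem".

"vem" has 1 vowel. The stems with 1 vowel (lef → leunf, tuv → tuunv, hif → hiunf) insert -un- after the first vowel.
The other pattern: stems with 3 vowels delete the last vowel and add -oth.
So vem → veunm.

veunm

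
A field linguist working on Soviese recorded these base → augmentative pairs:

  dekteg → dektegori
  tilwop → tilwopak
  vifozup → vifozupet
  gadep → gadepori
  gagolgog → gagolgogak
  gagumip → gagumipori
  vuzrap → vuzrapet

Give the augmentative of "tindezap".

tindezapet

vuzrap and gagumip both end in -p yet inflect differently (vuzrapet, gagumipori), so the final letter is not what conditions the rule; the last vowel is.
"tindezap" has last vowel 'a'. The one such stem in the data (vuzrap → vuzrapet) adds -et, so the same rule applies.
The other patterns: stems whose last vowel is 'e' or 'i' add -ori; stems whose last vowel is 'o' add -ak.
So tindezap → tindezapet.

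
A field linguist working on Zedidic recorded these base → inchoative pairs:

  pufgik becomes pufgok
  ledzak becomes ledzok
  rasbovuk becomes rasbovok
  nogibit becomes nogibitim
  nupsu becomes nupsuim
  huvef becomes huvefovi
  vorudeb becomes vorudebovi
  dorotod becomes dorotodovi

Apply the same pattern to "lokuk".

lokok

nogibit and pufgik both have last vowel 'i' yet inflect differently (nogibitim, pufgok), so the last vowel is not what conditions the rule; the final letter is.
"lokuk" ends in -k. The stems ending in -k (ledzak → ledzok, pufgik → pufgok, rasbovuk → rasbovok) change the last vowel to 'o'.
So lokuk → lokok.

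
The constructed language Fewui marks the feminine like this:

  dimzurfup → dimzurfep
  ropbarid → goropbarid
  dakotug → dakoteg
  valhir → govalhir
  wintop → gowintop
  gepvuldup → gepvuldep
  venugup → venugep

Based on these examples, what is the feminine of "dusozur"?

gepvuldup and wintop both end in -p yet inflect differently (gepvuldep, gowintop), so the final letter is not what conditions the rule; the last vowel is.
"dusozur" has last vowel 'u'. The stems whose last vowel is 'u' (gepvuldup → gepvuldep, dimzurfup → dimzurfep, venugup → venugep) change the last vowel to 'e'.
So dusozur → dusozer.

dusozer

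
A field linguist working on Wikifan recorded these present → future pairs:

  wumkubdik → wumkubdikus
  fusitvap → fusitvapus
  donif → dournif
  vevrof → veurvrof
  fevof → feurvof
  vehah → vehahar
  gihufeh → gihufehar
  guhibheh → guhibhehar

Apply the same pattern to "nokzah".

wumkubdik and donif both have last vowel 'i' yet inflect differently (wumkubdikus, dournif), so the last vowel is not what conditions the rule; the final letter is.
"nokzah" ends in -h. The stems ending in -h (vehah → vehahar, gihufeh → gihufehar, guhibheh → guhibhehar) add -ar.
So nokzah → nokzahar.

nokzahar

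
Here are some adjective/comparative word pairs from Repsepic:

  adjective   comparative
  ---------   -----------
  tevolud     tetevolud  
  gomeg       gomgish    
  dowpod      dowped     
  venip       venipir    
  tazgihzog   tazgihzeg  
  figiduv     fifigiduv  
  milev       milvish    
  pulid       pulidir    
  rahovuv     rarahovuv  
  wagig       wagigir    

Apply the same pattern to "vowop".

vowep

tevolud and pulid both end in -d yet inflect differently (tetevolud, pulidir), so the final letter is not what conditions the rule; the last vowel is.
"vowop" has last vowel 'o'. The stems whose last vowel is 'o' (tazgihzog → tazgihzeg, dowpod → dowped) change the last vowel to 'e'.
So vowop → vowep.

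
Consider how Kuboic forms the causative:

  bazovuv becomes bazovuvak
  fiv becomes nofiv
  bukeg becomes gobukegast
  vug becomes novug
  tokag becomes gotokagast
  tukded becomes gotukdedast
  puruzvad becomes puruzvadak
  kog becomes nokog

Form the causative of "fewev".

kog and bukeg both end in -g yet inflect differently (nokog, gobukegast), so the final letter is not what conditions the rule; the number of vowels is.
"fewev" has 2 vowels. The stems with 2 vowels (bukeg → gobukegast, tukded → gotukdedast, tokag → gotokagast) add go- … -ast around the stem.
So fewev → gofewevast.

gofewevast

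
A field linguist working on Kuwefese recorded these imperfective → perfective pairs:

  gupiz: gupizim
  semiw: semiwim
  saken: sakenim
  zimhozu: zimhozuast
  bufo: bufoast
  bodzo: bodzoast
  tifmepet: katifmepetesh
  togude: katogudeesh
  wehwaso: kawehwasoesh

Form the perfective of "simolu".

simoluim

bufo and wehwaso both end in -o yet inflect differently (bufoast, kawehwasoesh), so the final letter is not what conditions the rule; the first letter is.
"simolu" begins with s-. The stems beginning with s- (semiw → semiwim, saken → sakenim) add -im.
The other patterns: stems beginning with b- or z- add -ast; stems beginning with t- or w- add ka- … -esh around the stem.
So simolu → simoluim.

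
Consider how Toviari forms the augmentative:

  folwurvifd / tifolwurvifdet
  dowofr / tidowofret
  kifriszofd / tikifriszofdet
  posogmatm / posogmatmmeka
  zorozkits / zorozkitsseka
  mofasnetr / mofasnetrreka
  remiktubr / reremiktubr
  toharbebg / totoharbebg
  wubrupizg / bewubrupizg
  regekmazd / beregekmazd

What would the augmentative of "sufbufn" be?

dowofr and mofasnetr both end in -r yet inflect differently (tidowofret, mofasnetrreka), so the final letter is not what conditions the rule; the second-to-last letter is.
"sufbufn" has second-to-last letter 'f'. The stems whose second-to-last letter is 'f' (folwurvifd → tifolwurvifdet, dowofr → tidowofret, kifriszofd → tikifriszofdet) add ti- … -et around the stem.
So sufbufn → tisufbufnet.

tisufbufnet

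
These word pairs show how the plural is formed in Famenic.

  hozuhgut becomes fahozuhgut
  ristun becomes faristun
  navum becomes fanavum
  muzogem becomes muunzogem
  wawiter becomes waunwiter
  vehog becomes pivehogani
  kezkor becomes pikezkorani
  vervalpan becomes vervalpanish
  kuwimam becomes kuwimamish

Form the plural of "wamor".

navum and muzogem both end in -m yet inflect differently (fanavum, muunzogem), so the final letter is not what conditions the rule; the last vowel is.
"wamor" has last vowel 'o'. The stems whose last vowel is 'o' (vehog → pivehogani, kezkor → pikezkorani) add pi- … -ani around the stem.
So wamor → piwamorani.

piwamorani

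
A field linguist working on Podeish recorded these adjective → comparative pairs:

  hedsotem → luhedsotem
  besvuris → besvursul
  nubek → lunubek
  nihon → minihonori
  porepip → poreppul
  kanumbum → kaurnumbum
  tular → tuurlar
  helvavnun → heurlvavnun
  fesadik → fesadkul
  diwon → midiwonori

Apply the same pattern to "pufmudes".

diwon and helvavnun both end in -n yet inflect differently (midiwonori, heurlvavnun), so the final letter is not what conditions the rule; the last vowel is.
"pufmudes" has last vowel 'e'. The stems whose last vowel is 'e' (nubek → lunubek, hedsotem → luhedsotem) add the prefix lu-.
The other patterns: stems whose last vowel is 'i' delete the last vowel and add -ul; stems whose last vowel is 'o' add mi- … -ori around the stem; stems whose last vowel is 'a' or 'u' insert -ur- after the first vowel.
So pufmudes → lupufmudes.

lupufmudes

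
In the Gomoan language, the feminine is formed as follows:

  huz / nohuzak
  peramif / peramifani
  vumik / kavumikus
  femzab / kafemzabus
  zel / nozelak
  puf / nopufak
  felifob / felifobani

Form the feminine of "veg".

novegak

femzab and felifob both end in -b yet inflect differently (kafemzabus, felifobani), so the final letter is not what conditions the rule; the number of vowels is.
"veg" has 1 vowel. The stems with 1 vowel (huz → nohuzak, zel → nozelak, puf → nopufak) add no- … -ak around the stem.
The other patterns: stems with 2 vowels add ka- … -us around the stem; stems with 3 vowels add -ani.
So veg → novegak.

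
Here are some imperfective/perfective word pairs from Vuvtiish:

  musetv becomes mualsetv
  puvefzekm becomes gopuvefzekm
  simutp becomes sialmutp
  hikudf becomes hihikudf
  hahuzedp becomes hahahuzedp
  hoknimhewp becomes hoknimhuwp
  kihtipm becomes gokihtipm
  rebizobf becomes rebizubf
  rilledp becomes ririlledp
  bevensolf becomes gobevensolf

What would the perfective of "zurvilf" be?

rebizobf and hikudf both end in -f yet inflect differently (rebizubf, hihikudf), so the final letter is not what conditions the rule; the second-to-last letter is.
"zurvilf" has second-to-last letter 'l'. The one such stem in the data (bevensolf → gobevensolf) adds the prefix go-, so the same rule applies.
The other patterns: stems whose second-to-last letter is 'b' or 'w' change the last vowel to 'u'; stems whose second-to-last letter is 'd' repeat the first consonant+vowel as a prefix; stems whose second-to-last letter is 't' insert -al- after the first vowel.
So zurvilf → gozurvilf.

gozurvilf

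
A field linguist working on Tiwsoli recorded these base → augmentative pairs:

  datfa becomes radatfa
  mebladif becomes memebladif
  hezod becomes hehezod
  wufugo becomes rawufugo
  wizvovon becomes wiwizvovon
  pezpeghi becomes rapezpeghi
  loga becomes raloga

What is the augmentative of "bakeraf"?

babakeraf

wufugo and wizvovon both have last vowel 'o' yet inflect differently (rawufugo, wiwizvovon), so the last vowel is not what conditions the rule; whether the stem ends in a vowel or a consonant is.
"bakeraf" ends in a consonant. The stems ending in a consonant (wizvovon → wiwizvovon, mebladif → memebladif, hezod → hehezod) repeat the first consonant+vowel as a prefix.
The other pattern: stems ending in a vowel add the prefix ra-.
So bakeraf → babakeraf.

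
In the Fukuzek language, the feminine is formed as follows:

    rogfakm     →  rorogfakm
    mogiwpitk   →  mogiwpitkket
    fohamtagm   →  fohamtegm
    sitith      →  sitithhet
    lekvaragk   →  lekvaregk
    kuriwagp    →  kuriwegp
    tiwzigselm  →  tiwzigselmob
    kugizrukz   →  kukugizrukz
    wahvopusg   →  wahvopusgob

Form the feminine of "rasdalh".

rasdalhob

rogfakm and fohamtagm both end in -m yet inflect differently (rorogfakm, fohamtegm), so the final letter is not what conditions the rule; the second-to-last letter is.
"rasdalh" has second-to-last letter 'l'. The one such stem in the data (tiwzigselm → tiwzigselmob) adds -ob, so the same rule applies.
The other patterns: stems whose second-to-last letter is 'k' repeat the first consonant+vowel as a prefix; stems whose second-to-last letter is 'g' change the last vowel to 'e'; stems whose second-to-last letter is 't' double the final consonant and add -et.
So rasdalh → rasdalhob.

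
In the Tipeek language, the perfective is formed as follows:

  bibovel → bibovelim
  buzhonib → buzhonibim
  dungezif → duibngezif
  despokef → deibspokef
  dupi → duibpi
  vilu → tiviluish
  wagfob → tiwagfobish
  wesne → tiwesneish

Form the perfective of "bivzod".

bivzodim

"bivzod" begins with b-. The stems beginning with b- (bibovel → bibovelim, buzhonib → buzhonibim) add -im.
The other patterns: stems beginning with d- insert -ib- after the first vowel; stems beginning with v- or w- add ti- … -ish around the stem.
So bivzod → bivzodim.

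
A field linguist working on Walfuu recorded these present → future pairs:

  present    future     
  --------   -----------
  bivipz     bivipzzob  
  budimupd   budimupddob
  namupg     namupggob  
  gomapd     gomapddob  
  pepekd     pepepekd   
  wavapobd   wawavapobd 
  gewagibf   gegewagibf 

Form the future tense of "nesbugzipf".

nesbugzipffob

"nesbugzipf" has second-to-last letter 'p'. The stems whose second-to-last letter is 'p' (bivipz → bivipzzob, budimupd → budimupddob, namupg → namupggob) double the final consonant and add -ob.
The other pattern: stems whose second-to-last letter is 'b' or 'k' repeat the first consonant+vowel as a prefix.
So nesbugzipf → nesbugzipffob.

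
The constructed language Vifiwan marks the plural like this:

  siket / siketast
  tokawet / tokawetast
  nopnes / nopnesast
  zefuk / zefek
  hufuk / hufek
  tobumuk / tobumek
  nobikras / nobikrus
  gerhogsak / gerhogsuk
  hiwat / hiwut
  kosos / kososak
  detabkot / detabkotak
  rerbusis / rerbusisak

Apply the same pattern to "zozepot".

zozepotak

nopnes and nobikras both end in -s yet inflect differently (nopnesast, nobikrus), so the final letter is not what conditions the rule; the last vowel is.
"zozepot" has last vowel 'o'. The stems whose last vowel is 'o' (kosos → kososak, detabkot → detabkotak) add -ak.
The other patterns: stems whose last vowel is 'e' add -ast; stems whose last vowel is 'u' change the last vowel to 'e'; stems whose last vowel is 'a' change the last vowel to 'u'.
So zozepot → zozepotak.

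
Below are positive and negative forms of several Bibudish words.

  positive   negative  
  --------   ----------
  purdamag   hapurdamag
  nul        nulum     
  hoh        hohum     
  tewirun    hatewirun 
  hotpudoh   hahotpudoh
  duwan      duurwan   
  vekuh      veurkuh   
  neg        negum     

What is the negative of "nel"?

nelum

"nel" has 1 vowel. The stems with 1 vowel (hoh → hohum, nul → nulum, neg → negum) add -um.
The other patterns: stems with 2 vowels insert -ur- after the first vowel; stems with 3 vowels add the prefix ha-.
So nel → nelum.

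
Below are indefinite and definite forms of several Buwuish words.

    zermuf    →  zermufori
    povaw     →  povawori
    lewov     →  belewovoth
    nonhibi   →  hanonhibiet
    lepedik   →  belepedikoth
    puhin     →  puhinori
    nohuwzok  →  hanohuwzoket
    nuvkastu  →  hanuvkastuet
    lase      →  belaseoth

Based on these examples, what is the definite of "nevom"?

hanevomet

lepedik and nohuwzok both end in -k yet inflect differently (belepedikoth, hanohuwzoket), so the final letter is not what conditions the rule; the first letter is.
"nevom" begins with n-. The stems beginning with n- (nonhibi → hanonhibiet, nuvkastu → hanuvkastuet, nohuwzok → hanohuwzoket) add ha- … -et around the stem.
So nevom → hanevomet.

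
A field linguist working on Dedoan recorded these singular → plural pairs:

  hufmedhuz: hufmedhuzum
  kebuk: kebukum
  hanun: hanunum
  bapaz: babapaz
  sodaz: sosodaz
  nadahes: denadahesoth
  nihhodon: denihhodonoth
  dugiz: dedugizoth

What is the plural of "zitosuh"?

"zitosuh" has last vowel 'u'. The stems whose last vowel is 'u' (hufmedhuz → hufmedhuzum, kebuk → kebukum, hanun → hanunum) add -um.
The other patterns: stems whose last vowel is 'a' repeat the first consonant+vowel as a prefix; stems whose last vowel is 'e', 'i' or 'o' add de- … -oth around the stem.
So zitosuh → zitosuhum.

zitosuhum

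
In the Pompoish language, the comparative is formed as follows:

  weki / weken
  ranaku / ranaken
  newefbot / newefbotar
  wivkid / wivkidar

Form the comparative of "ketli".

weki and wivkid both have last vowel 'i' yet inflect differently (weken, wivkidar), so the last vowel is not what conditions the rule; whether the stem ends in a vowel or a consonant is.
"ketli" ends in a vowel. The stems ending in a vowel (weki → weken, ranaku → ranaken) drop the final letter and add -en.
So ketli → ketlen.

ketlen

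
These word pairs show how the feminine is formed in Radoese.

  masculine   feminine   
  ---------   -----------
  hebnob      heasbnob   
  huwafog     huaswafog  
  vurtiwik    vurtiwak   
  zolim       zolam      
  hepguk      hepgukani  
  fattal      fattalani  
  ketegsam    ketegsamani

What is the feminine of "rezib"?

rezab

vurtiwik and hepguk both end in -k yet inflect differently (vurtiwak, hepgukani), so the final letter is not what conditions the rule; the last vowel is.
"rezib" has last vowel 'i'. The stems whose last vowel is 'i' (vurtiwik → vurtiwak, zolim → zolam) change the last vowel to 'a'.
So rezib → rezab.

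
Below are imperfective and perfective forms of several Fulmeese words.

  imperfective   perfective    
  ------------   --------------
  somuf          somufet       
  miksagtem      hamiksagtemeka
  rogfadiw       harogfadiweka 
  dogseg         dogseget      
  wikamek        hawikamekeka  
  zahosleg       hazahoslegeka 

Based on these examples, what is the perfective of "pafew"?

pafewet

dogseg and zahosleg both end in -g yet inflect differently (dogseget, hazahoslegeka), so the final letter is not what conditions the rule; the number of vowels is.
"pafew" has 2 vowels. The stems with 2 vowels (somuf → somufet, dogseg → dogseget) add -et.
The other pattern: stems with 3 vowels add ha- … -eka around the stem.
So pafew → pafewet.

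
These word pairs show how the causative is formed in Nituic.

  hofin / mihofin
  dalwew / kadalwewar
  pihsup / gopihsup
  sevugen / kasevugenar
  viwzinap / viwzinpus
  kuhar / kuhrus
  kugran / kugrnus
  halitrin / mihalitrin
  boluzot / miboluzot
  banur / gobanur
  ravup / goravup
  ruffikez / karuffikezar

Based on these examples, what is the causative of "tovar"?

kuhar and banur both end in -r yet inflect differently (kuhrus, gobanur), so the final letter is not what conditions the rule; the last vowel is.
"tovar" has last vowel 'a'. The stems whose last vowel is 'a' (kuhar → kuhrus, kugran → kugrnus, viwzinap → viwzinpus) delete the last vowel and add -us.
The other patterns: stems whose last vowel is 'u' add the prefix go-; stems whose last vowel is 'i' or 'o' add the prefix mi-; stems whose last vowel is 'e' add ka- … -ar around the stem.
So tovar → tovrus.

tovrus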